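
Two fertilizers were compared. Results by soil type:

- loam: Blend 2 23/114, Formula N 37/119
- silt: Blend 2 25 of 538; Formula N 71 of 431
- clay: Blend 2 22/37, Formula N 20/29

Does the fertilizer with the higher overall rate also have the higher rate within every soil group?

Loam: Blend 2 23/114 = 20.2%, Formula N 37/119 = 31.1% → Formula N
Silt: Blend 2 25/538 = 4.6%, Formula N 71/431 = 16.5% → Formula N
Clay: Blend 2 22/37 = 59.5%, Formula N 20/29 = 69.0% → Formula N
Overall: Blend 2 70/689 = 10.2%, Formula N 128/579 = 22.1% → Formula N
Formula N wins overall and in every soil group — no reversal.

Yes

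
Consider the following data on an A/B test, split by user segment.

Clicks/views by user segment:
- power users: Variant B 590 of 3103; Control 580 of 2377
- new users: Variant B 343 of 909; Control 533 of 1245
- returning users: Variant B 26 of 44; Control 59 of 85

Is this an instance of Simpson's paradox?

Power users: Variant B 590/3103 = 19.0%, Control 580/2377 = 24.4% → Control
New users: Variant B 343/909 = 37.7%, Control 533/1245 = 42.8% → Control
Returning users: Variant B 26/44 = 59.1%, Control 59/85 = 69.4% → Control
Overall: Variant B 959/4056 = 23.6%, Control 1172/3707 = 31.6% → Control
Control wins overall and in every user group — no reversal.

No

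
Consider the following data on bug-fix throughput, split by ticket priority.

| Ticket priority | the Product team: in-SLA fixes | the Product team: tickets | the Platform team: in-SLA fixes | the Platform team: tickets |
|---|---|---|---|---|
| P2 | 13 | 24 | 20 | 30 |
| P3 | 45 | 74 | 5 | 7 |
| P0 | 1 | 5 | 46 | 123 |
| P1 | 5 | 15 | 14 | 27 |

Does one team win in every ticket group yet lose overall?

Yes

P2: the Product team 13/24 = 54.2%, the Platform team 20/30 = 66.7% → the Platform team
P3: the Product team 45/74 = 60.8%, the Platform team 5/7 = 71.4% → the Platform team
P0: the Product team 1/5 = 20.0%, the Platform team 46/123 = 37.4% → the Platform team
P1: the Product team 5/15 = 33.3%, the Platform team 14/27 = 51.9% → the Platform team
Overall: the Product team 64/118 = 54.2%, the Platform team 85/187 = 45.5% → the Product team
The Platform team wins each ticket group but the Product team wins overall — the comparison reverses. The Platform team's tickets skew toward P0, which has a lower base rate.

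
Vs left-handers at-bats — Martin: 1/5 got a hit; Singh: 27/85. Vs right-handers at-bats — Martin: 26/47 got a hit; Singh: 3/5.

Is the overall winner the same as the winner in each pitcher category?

Vs left-handers: Martin 1/5 = 20.0%, Singh 27/85 = 31.8% → Singh
Vs right-handers: Martin 26/47 = 55.3%, Singh 3/5 = 60.0% → Singh
Overall: Martin 27/52 = 51.9%, Singh 30/90 = 33.3% → Martin
Singh wins each pitcher group but Martin wins overall — the comparison reverses. Singh's at-bats skew toward vs left-handers, which has a lower base rate.

No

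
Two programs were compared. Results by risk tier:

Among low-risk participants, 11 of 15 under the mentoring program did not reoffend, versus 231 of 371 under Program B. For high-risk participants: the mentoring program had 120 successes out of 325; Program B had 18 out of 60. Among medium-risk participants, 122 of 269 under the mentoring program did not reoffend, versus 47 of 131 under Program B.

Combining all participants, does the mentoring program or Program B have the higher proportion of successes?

Program B

Low-risk: the mentoring program 11/15 = 73.3%, Program B 231/371 = 62.3% → the mentoring program
High-risk: the mentoring program 120/325 = 36.9%, Program B 18/60 = 30.0% → the mentoring program
Medium-risk: the mentoring program 122/269 = 45.4%, Program B 47/131 = 35.9% → the mentoring program
Overall: the mentoring program 253/609 = 41.5%, Program B 296/562 = 52.7% → Program B
(The mentoring program wins every risk group but Program B wins overall — the mentoring program's participants skew toward the low-rate high-risk group.)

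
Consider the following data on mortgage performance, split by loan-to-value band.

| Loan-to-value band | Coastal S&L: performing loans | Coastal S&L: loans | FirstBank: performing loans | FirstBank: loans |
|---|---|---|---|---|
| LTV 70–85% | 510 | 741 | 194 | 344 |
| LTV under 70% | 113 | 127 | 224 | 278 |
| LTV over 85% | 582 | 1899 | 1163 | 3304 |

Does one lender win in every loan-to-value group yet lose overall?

No

LTV 70–85%: Coastal S&L 510/741 = 68.8%, FirstBank 194/344 = 56.4% → Coastal S&L
LTV under 70%: Coastal S&L 113/127 = 89.0%, FirstBank 224/278 = 80.6% → Coastal S&L
LTV over 85%: Coastal S&L 582/1899 = 30.6%, FirstBank 1163/3304 = 35.2% → FirstBank
Overall: Coastal S&L 1205/2767 = 43.5%, FirstBank 1581/3926 = 40.3% → Coastal S&L
Neither sweeps: Coastal S&L wins 2 of 3 groups, FirstBank wins 1. Coastal S&L wins overall but not every group — no Simpson reversal.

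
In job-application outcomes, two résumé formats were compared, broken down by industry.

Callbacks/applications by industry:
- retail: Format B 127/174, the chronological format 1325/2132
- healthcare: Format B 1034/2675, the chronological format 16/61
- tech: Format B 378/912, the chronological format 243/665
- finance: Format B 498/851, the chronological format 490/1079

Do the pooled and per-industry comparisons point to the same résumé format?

Retail: Format B 127/174 = 73.0%, the chronological format 1325/2132 = 62.1% → Format B
Healthcare: Format B 1034/2675 = 38.7%, the chronological format 16/61 = 26.2% → Format B
Tech: Format B 378/912 = 41.4%, the chronological format 243/665 = 36.5% → Format B
Finance: Format B 498/851 = 58.5%, the chronological format 490/1079 = 45.4% → Format B
Overall: Format B 2037/4612 = 44.2%, the chronological format 2074/3937 = 52.7% → the chronological format
Format B wins each industry group but the chronological format wins overall — the comparison reverses. Format B's applications skew toward healthcare, which has a lower base rate.

No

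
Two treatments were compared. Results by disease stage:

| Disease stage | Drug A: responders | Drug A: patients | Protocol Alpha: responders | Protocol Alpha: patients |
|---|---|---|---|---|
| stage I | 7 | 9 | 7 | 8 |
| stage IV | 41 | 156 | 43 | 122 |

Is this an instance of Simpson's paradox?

Stage I: Drug A 7/9 = 77.8%, Protocol Alpha 7/8 = 87.5% → Protocol Alpha
Stage IV: Drug A 41/156 = 26.3%, Protocol Alpha 43/122 = 35.2% → Protocol Alpha
Overall: Drug A 48/165 = 29.1%, Protocol Alpha 50/130 = 38.5% → Protocol Alpha
Protocol Alpha wins overall and in every disease group — no reversal.

No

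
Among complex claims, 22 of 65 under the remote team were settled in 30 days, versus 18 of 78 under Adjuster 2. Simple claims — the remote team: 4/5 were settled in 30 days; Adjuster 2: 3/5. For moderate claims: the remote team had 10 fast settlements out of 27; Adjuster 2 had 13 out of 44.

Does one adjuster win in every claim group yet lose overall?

No

Complex: the remote team 22/65 = 33.8%, Adjuster 2 18/78 = 23.1% → the remote team
Simple: the remote team 4/5 = 80.0%, Adjuster 2 3/5 = 60.0% → the remote team
Moderate: the remote team 10/27 = 37.0%, Adjuster 2 13/44 = 29.5% → the remote team
Overall: the remote team 36/97 = 37.1%, Adjuster 2 34/127 = 26.8% → the remote team
The remote team wins overall and in every claim group — no reversal.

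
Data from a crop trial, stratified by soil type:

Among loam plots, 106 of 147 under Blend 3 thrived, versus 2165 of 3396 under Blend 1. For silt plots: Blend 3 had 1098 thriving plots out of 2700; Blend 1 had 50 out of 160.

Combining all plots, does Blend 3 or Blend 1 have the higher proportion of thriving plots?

Loam: Blend 3 106/147 = 72.1%, Blend 1 2165/3396 = 63.8% → Blend 3
Silt: Blend 3 1098/2700 = 40.7%, Blend 1 50/160 = 31.2% → Blend 3
Overall: Blend 3 1204/2847 = 42.3%, Blend 1 2215/3556 = 62.3% → Blend 1
(Blend 3 wins every soil group but Blend 1 wins overall — Blend 3's plots skew toward the low-rate silt group.)

Blend 1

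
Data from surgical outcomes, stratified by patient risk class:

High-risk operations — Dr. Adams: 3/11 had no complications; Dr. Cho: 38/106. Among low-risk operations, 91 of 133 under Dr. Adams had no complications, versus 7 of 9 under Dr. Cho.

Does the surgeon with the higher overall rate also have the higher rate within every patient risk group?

No

High-risk: Dr. Adams 3/11 = 27.3%, Dr. Cho 38/106 = 35.8% → Dr. Cho
Low-risk: Dr. Adams 91/133 = 68.4%, Dr. Cho 7/9 = 77.8% → Dr. Cho
Overall: Dr. Adams 94/144 = 65.3%, Dr. Cho 45/115 = 39.1% → Dr. Adams
Dr. Cho wins each patient risk group but Dr. Adams wins overall — the comparison reverses. Dr. Cho's operations skew toward high-risk, which has a lower base rate.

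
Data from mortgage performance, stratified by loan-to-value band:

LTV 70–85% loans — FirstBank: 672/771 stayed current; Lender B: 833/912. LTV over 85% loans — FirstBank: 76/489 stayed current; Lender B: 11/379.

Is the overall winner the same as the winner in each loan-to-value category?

No

LTV 70–85%: FirstBank 672/771 = 87.2%, Lender B 833/912 = 91.3% → Lender B
LTV over 85%: FirstBank 76/489 = 15.5%, Lender B 11/379 = 2.9% → FirstBank
Overall: FirstBank 748/1260 = 59.4%, Lender B 844/1291 = 65.4% → Lender B
Neither sweeps: FirstBank wins 1 of 2 groups, Lender B wins 1. Lender B wins overall but not every group — no Simpson reversal.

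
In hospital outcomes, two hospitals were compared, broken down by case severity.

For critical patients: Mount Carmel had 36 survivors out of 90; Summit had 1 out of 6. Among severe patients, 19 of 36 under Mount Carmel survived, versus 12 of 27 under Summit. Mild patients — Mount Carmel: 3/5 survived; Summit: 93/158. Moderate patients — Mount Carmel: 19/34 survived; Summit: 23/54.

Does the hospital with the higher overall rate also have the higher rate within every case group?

Critical: Mount Carmel 36/90 = 40.0%, Summit 1/6 = 16.7% → Mount Carmel
Severe: Mount Carmel 19/36 = 52.8%, Summit 12/27 = 44.4% → Mount Carmel
Mild: Mount Carmel 3/5 = 60.0%, Summit 93/158 = 58.9% → Mount Carmel
Moderate: Mount Carmel 19/34 = 55.9%, Summit 23/54 = 42.6% → Mount Carmel
Overall: Mount Carmel 77/165 = 46.7%, Summit 129/245 = 52.7% → Summit
Mount Carmel wins each case group but Summit wins overall — the comparison reverses. Mount Carmel's patients skew toward critical, which has a lower base rate.

No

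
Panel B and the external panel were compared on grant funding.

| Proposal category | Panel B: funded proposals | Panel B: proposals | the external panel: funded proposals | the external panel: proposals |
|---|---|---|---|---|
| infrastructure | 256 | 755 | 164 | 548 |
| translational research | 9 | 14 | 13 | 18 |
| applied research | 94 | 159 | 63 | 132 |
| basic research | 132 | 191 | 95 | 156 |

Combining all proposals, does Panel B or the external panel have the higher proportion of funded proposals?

Infrastructure: Panel B 256/755 = 33.9%, the external panel 164/548 = 29.9% → Panel B
Translational research: Panel B 9/14 = 64.3%, the external panel 13/18 = 72.2% → the external panel
Applied research: Panel B 94/159 = 59.1%, the external panel 63/132 = 47.7% → Panel B
Basic research: Panel B 132/191 = 69.1%, the external panel 95/156 = 60.9% → Panel B
Overall: Panel B 491/1119 = 43.9%, the external panel 335/854 = 39.2% → Panel B
(Neither sweeps every proposal group, but Panel B has the higher pooled rate.)

Panel B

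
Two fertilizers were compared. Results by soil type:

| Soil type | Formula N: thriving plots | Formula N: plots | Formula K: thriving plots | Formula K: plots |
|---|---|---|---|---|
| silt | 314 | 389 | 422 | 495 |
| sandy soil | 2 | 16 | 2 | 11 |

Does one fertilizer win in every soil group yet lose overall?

Silt: Formula N 314/389 = 80.7%, Formula K 422/495 = 85.3% → Formula K
Sandy soil: Formula N 2/16 = 12.5%, Formula K 2/11 = 18.2% → Formula K
Overall: Formula N 316/405 = 78.0%, Formula K 424/506 = 83.8% → Formula K
Formula K wins overall and in every soil group — no reversal.

No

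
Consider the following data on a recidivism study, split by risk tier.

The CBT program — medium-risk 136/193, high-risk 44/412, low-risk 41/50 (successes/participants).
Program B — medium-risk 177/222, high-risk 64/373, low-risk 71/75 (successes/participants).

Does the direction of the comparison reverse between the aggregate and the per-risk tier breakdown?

Medium-risk: the CBT program 136/193 = 70.5%, Program B 177/222 = 79.7% → Program B
High-risk: the CBT program 44/412 = 10.7%, Program B 64/373 = 17.2% → Program B
Low-risk: the CBT program 41/50 = 82.0%, Program B 71/75 = 94.7% → Program B
Overall: the CBT program 221/655 = 33.7%, Program B 312/670 = 46.6% → Program B
Program B wins overall and in every risk group — no reversal.

No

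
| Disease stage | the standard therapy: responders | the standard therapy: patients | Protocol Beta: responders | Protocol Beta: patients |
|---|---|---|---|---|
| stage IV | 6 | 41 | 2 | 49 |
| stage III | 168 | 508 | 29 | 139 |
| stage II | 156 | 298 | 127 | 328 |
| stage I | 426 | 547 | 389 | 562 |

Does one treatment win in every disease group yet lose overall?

No

Stage IV: the standard therapy 6/41 = 14.6%, Protocol Beta 2/49 = 4.1% → the standard therapy
Stage III: the standard therapy 168/508 = 33.1%, Protocol Beta 29/139 = 20.9% → the standard therapy
Stage II: the standard therapy 156/298 = 52.3%, Protocol Beta 127/328 = 38.7% → the standard therapy
Stage I: the standard therapy 426/547 = 77.9%, Protocol Beta 389/562 = 69.2% → the standard therapy
Overall: the standard therapy 756/1394 = 54.2%, Protocol Beta 547/1078 = 50.7% → the standard therapy
The standard therapy wins overall and in every disease group — no reversal.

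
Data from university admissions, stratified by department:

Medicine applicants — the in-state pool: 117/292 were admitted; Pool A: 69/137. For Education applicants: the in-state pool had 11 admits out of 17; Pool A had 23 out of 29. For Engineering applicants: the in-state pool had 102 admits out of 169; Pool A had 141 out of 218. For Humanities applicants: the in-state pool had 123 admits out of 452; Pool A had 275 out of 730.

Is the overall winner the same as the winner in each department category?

Medicine: the in-state pool 117/292 = 40.1%, Pool A 69/137 = 50.4% → Pool A
Education: the in-state pool 11/17 = 64.7%, Pool A 23/29 = 79.3% → Pool A
Engineering: the in-state pool 102/169 = 60.4%, Pool A 141/218 = 64.7% → Pool A
Humanities: the in-state pool 123/452 = 27.2%, Pool A 275/730 = 37.7% → Pool A
Overall: the in-state pool 353/930 = 38.0%, Pool A 508/1114 = 45.6% → Pool A
Pool A wins overall and in every department group — no reversal.

Yes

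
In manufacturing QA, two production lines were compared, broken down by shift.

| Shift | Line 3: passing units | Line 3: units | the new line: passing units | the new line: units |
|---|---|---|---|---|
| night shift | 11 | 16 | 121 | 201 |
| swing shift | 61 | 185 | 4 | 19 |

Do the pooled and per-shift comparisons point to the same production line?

Night shift: Line 3 11/16 = 68.8%, the new line 121/201 = 60.2% → Line 3
Swing shift: Line 3 61/185 = 33.0%, the new line 4/19 = 21.1% → Line 3
Overall: Line 3 72/201 = 35.8%, the new line 125/220 = 56.8% → the new line
Line 3 wins each shift group but the new line wins overall — the comparison reverses. Line 3's units skew toward swing shift, which has a lower base rate.

No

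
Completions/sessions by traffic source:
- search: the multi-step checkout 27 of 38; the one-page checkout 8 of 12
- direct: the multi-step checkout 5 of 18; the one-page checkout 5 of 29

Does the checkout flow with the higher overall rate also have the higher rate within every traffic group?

Yes

Search: the multi-step checkout 27/38 = 71.1%, the one-page checkout 8/12 = 66.7% → the multi-step checkout
Direct: the multi-step checkout 5/18 = 27.8%, the one-page checkout 5/29 = 17.2% → the multi-step checkout
Overall: the multi-step checkout 32/56 = 57.1%, the one-page checkout 13/41 = 31.7% → the multi-step checkout
The multi-step checkout wins overall and in every traffic group — no reversal.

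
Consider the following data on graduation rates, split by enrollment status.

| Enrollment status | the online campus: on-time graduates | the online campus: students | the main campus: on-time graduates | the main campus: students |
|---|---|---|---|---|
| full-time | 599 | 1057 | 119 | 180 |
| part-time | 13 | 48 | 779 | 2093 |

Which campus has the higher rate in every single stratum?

Full-time: the online campus 599/1057 = 56.7%, the main campus 119/180 = 66.1% → the main campus
Part-time: the online campus 13/48 = 27.1%, the main campus 779/2093 = 37.2% → the main campus
The main campus has the higher rate in both groups.

the main campus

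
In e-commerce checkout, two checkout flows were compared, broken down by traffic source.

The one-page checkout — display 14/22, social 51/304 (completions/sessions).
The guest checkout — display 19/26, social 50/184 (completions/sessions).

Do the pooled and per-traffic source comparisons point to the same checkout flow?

Yes

Display: the one-page checkout 14/22 = 63.6%, the guest checkout 19/26 = 73.1% → the guest checkout
Social: the one-page checkout 51/304 = 16.8%, the guest checkout 50/184 = 27.2% → the guest checkout
Overall: the one-page checkout 65/326 = 19.9%, the guest checkout 69/210 = 32.9% → the guest checkout
The guest checkout wins overall and in every traffic group — no reversal.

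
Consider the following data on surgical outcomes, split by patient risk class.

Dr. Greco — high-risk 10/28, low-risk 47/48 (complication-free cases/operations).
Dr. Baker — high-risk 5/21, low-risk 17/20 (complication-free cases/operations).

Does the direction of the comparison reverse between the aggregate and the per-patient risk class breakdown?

No

High-risk: Dr. Greco 10/28 = 35.7%, Dr. Baker 5/21 = 23.8% → Dr. Greco
Low-risk: Dr. Greco 47/48 = 97.9%, Dr. Baker 17/20 = 85.0% → Dr. Greco
Overall: Dr. Greco 57/76 = 75.0%, Dr. Baker 22/41 = 53.7% → Dr. Greco
Dr. Greco wins overall and in every patient risk group — no reversal.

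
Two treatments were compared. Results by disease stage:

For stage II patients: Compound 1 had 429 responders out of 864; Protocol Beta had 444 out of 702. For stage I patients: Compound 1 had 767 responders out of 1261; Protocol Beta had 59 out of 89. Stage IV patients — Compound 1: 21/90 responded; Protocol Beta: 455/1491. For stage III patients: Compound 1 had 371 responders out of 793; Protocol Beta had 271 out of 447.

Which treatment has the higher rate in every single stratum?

Stage II: Compound 1 429/864 = 49.7%, Protocol Beta 444/702 = 63.2% → Protocol Beta
Stage I: Compound 1 767/1261 = 60.8%, Protocol Beta 59/89 = 66.3% → Protocol Beta
Stage IV: Compound 1 21/90 = 23.3%, Protocol Beta 455/1491 = 30.5% → Protocol Beta
Stage III: Compound 1 371/793 = 46.8%, Protocol Beta 271/447 = 60.6% → Protocol Beta
Protocol Beta has the higher rate in all 4 groups.

Protocol Beta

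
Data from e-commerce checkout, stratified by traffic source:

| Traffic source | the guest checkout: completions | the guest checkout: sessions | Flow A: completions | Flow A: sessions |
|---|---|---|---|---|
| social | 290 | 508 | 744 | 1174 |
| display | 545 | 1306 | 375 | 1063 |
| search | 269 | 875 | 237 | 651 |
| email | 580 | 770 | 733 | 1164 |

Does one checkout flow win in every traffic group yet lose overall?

No

Social: the guest checkout 290/508 = 57.1%, Flow A 744/1174 = 63.4% → Flow A
Display: the guest checkout 545/1306 = 41.7%, Flow A 375/1063 = 35.3% → the guest checkout
Search: the guest checkout 269/875 = 30.7%, Flow A 237/651 = 36.4% → Flow A
Email: the guest checkout 580/770 = 75.3%, Flow A 733/1164 = 63.0% → the guest checkout
Overall: the guest checkout 1684/3459 = 48.7%, Flow A 2089/4052 = 51.6% → Flow A
Neither sweeps: the guest checkout wins 2 of 4 groups, Flow A wins 2. Flow A wins overall but not every group — no Simpson reversal.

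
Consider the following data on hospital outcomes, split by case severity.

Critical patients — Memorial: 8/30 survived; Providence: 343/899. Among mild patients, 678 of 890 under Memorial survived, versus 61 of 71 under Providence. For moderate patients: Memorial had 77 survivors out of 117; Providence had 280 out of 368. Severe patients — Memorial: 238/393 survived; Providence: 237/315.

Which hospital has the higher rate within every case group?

Providence

Critical: Memorial 8/30 = 26.7%, Providence 343/899 = 38.2% → Providence
Mild: Memorial 678/890 = 76.2%, Providence 61/71 = 85.9% → Providence
Moderate: Memorial 77/117 = 65.8%, Providence 280/368 = 76.1% → Providence
Severe: Memorial 238/393 = 60.6%, Providence 237/315 = 75.2% → Providence
Providence has the higher rate in all 4 groups.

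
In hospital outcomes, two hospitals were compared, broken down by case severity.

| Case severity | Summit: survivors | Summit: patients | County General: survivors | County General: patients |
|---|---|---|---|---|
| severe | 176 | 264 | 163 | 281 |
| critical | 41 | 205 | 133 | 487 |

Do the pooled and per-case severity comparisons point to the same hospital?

No

Severe: Summit 176/264 = 66.7%, County General 163/281 = 58.0% → Summit
Critical: Summit 41/205 = 20.0%, County General 133/487 = 27.3% → County General
Overall: Summit 217/469 = 46.3%, County General 296/768 = 38.5% → Summit
Neither sweeps: Summit wins 1 of 2 groups, County General wins 1. Summit wins overall but not every group — no Simpson reversal.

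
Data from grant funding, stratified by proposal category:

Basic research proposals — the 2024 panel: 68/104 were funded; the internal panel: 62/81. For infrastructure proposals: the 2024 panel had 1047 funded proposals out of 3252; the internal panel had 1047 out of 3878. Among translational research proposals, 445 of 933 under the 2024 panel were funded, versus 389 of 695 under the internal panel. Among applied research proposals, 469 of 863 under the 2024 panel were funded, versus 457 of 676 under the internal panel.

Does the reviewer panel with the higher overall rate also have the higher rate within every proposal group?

No

Basic research: the 2024 panel 68/104 = 65.4%, the internal panel 62/81 = 76.5% → the internal panel
Infrastructure: the 2024 panel 1047/3252 = 32.2%, the internal panel 1047/3878 = 27.0% → the 2024 panel
Translational research: the 2024 panel 445/933 = 47.7%, the internal panel 389/695 = 56.0% → the internal panel
Applied research: the 2024 panel 469/863 = 54.3%, the internal panel 457/676 = 67.6% → the internal panel
Overall: the 2024 panel 2029/5152 = 39.4%, the internal panel 1955/5330 = 36.7% → the 2024 panel
Neither sweeps: the 2024 panel wins 1 of 4 groups, the internal panel wins 3. The 2024 panel wins overall but not every group — no Simpson reversal.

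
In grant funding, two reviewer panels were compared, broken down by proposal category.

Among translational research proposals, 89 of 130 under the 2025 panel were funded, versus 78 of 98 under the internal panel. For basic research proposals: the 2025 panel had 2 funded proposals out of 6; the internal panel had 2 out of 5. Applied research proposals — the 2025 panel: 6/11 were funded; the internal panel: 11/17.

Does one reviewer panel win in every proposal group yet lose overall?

Translational research: the 2025 panel 89/130 = 68.5%, the internal panel 78/98 = 79.6% → the internal panel
Basic research: the 2025 panel 2/6 = 33.3%, the internal panel 2/5 = 40.0% → the internal panel
Applied research: the 2025 panel 6/11 = 54.5%, the internal panel 11/17 = 64.7% → the internal panel
Overall: the 2025 panel 97/147 = 66.0%, the internal panel 91/120 = 75.8% → the internal panel
The internal panel wins overall and in every proposal group — no reversal.

No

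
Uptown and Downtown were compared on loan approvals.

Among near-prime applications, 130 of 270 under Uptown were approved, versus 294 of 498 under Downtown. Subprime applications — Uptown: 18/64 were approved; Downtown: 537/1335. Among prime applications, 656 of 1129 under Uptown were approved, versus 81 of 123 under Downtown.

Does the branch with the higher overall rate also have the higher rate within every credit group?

No

Near-prime: Uptown 130/270 = 48.1%, Downtown 294/498 = 59.0% → Downtown
Subprime: Uptown 18/64 = 28.1%, Downtown 537/1335 = 40.2% → Downtown
Prime: Uptown 656/1129 = 58.1%, Downtown 81/123 = 65.9% → Downtown
Overall: Uptown 804/1463 = 55.0%, Downtown 912/1956 = 46.6% → Uptown
Downtown wins each credit group but Uptown wins overall — the comparison reverses. Downtown's applications skew toward subprime, which has a lower base rate.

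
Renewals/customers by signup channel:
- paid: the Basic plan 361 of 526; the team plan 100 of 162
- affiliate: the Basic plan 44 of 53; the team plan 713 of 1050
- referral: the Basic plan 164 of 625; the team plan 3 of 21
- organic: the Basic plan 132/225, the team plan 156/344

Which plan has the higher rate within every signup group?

Paid: the Basic plan 361/526 = 68.6%, the team plan 100/162 = 61.7% → the Basic plan
Affiliate: the Basic plan 44/53 = 83.0%, the team plan 713/1050 = 67.9% → the Basic plan
Referral: the Basic plan 164/625 = 26.2%, the team plan 3/21 = 14.3% → the Basic plan
Organic: the Basic plan 132/225 = 58.7%, the team plan 156/344 = 45.3% → the Basic plan
The Basic plan has the higher rate in all 4 groups.

the Basic plan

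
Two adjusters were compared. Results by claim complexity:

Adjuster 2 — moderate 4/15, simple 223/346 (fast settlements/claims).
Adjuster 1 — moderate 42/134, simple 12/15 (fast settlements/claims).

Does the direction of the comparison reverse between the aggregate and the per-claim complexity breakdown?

Moderate: Adjuster 2 4/15 = 26.7%, Adjuster 1 42/134 = 31.3% → Adjuster 1
Simple: Adjuster 2 223/346 = 64.5%, Adjuster 1 12/15 = 80.0% → Adjuster 1
Overall: Adjuster 2 227/361 = 62.9%, Adjuster 1 54/149 = 36.2% → Adjuster 2
Adjuster 1 wins each claim group but Adjuster 2 wins overall — the comparison reverses. Adjuster 1's claims skew toward moderate, which has a lower base rate.

Yes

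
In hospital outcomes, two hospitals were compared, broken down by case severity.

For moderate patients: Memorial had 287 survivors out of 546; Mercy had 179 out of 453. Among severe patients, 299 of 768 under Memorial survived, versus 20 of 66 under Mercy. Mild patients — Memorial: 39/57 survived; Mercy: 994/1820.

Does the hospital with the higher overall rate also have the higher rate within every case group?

Moderate: Memorial 287/546 = 52.6%, Mercy 179/453 = 39.5% → Memorial
Severe: Memorial 299/768 = 38.9%, Mercy 20/66 = 30.3% → Memorial
Mild: Memorial 39/57 = 68.4%, Mercy 994/1820 = 54.6% → Memorial
Overall: Memorial 625/1371 = 45.6%, Mercy 1193/2339 = 51.0% → Mercy
Memorial wins each case group but Mercy wins overall — the comparison reverses. Memorial's patients skew toward severe, which has a lower base rate.

No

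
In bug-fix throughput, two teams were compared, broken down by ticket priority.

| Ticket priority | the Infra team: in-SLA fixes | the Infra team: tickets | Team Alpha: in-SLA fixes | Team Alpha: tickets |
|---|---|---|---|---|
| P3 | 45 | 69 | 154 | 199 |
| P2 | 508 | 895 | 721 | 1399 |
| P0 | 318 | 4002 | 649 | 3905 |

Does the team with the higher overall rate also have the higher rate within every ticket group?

No

P3: the Infra team 45/69 = 65.2%, Team Alpha 154/199 = 77.4% → Team Alpha
P2: the Infra team 508/895 = 56.8%, Team Alpha 721/1399 = 51.5% → the Infra team
P0: the Infra team 318/4002 = 7.9%, Team Alpha 649/3905 = 16.6% → Team Alpha
Overall: the Infra team 871/4966 = 17.5%, Team Alpha 1524/5503 = 27.7% → Team Alpha
Neither sweeps: the Infra team wins 1 of 3 groups, Team Alpha wins 2. Team Alpha wins overall but not every group — no Simpson reversal.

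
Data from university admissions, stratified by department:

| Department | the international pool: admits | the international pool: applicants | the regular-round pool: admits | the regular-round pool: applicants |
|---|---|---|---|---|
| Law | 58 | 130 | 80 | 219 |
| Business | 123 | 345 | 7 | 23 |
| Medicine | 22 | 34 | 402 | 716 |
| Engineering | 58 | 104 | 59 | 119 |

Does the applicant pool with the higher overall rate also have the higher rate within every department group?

No

Law: the international pool 58/130 = 44.6%, the regular-round pool 80/219 = 36.5% → the international pool
Business: the international pool 123/345 = 35.7%, the regular-round pool 7/23 = 30.4% → the international pool
Medicine: the international pool 22/34 = 64.7%, the regular-round pool 402/716 = 56.1% → the international pool
Engineering: the international pool 58/104 = 55.8%, the regular-round pool 59/119 = 49.6% → the international pool
Overall: the international pool 261/613 = 42.6%, the regular-round pool 548/1077 = 50.9% → the regular-round pool
The international pool wins each department group but the regular-round pool wins overall — the comparison reverses. The international pool's applicants skew toward Business, which has a lower base rate.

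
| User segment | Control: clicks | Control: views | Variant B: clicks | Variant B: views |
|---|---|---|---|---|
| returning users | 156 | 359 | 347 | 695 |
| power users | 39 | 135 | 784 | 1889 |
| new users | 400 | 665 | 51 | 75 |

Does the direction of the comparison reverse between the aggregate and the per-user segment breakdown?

Yes

Returning users: Control 156/359 = 43.5%, Variant B 347/695 = 49.9% → Variant B
Power users: Control 39/135 = 28.9%, Variant B 784/1889 = 41.5% → Variant B
New users: Control 400/665 = 60.2%, Variant B 51/75 = 68.0% → Variant B
Overall: Control 595/1159 = 51.3%, Variant B 1182/2659 = 44.5% → Control
Variant B wins each user group but Control wins overall — the comparison reverses. Variant B's views skew toward power users, which has a lower base rate.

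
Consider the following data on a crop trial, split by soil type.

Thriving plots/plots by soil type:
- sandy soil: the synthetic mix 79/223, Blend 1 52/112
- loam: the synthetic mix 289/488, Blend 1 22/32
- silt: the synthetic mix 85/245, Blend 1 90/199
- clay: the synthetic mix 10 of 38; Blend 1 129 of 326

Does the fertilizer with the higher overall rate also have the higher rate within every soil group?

Sandy soil: the synthetic mix 79/223 = 35.4%, Blend 1 52/112 = 46.4% → Blend 1
Loam: the synthetic mix 289/488 = 59.2%, Blend 1 22/32 = 68.8% → Blend 1
Silt: the synthetic mix 85/245 = 34.7%, Blend 1 90/199 = 45.2% → Blend 1
Clay: the synthetic mix 10/38 = 26.3%, Blend 1 129/326 = 39.6% → Blend 1
Overall: the synthetic mix 463/994 = 46.6%, Blend 1 293/669 = 43.8% → the synthetic mix
Blend 1 wins each soil group but the synthetic mix wins overall — the comparison reverses. Blend 1's plots skew toward clay, which has a lower base rate.

No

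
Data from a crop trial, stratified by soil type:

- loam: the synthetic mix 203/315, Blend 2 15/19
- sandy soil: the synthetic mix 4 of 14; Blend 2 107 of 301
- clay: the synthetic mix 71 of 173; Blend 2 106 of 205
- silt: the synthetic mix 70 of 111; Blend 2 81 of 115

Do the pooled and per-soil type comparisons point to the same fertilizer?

No

Loam: the synthetic mix 203/315 = 64.4%, Blend 2 15/19 = 78.9% → Blend 2
Sandy soil: the synthetic mix 4/14 = 28.6%, Blend 2 107/301 = 35.5% → Blend 2
Clay: the synthetic mix 71/173 = 41.0%, Blend 2 106/205 = 51.7% → Blend 2
Silt: the synthetic mix 70/111 = 63.1%, Blend 2 81/115 = 70.4% → Blend 2
Overall: the synthetic mix 348/613 = 56.8%, Blend 2 309/640 = 48.3% → the synthetic mix
Blend 2 wins each soil group but the synthetic mix wins overall — the comparison reverses. Blend 2's plots skew toward sandy soil, which has a lower base rate.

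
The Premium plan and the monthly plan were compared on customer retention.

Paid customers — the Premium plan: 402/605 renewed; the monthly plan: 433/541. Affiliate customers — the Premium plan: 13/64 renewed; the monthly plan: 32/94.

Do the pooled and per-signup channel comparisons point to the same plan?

Yes

Paid: the Premium plan 402/605 = 66.4%, the monthly plan 433/541 = 80.0% → the monthly plan
Affiliate: the Premium plan 13/64 = 20.3%, the monthly plan 32/94 = 34.0% → the monthly plan
Overall: the Premium plan 415/669 = 62.0%, the monthly plan 465/635 = 73.2% → the monthly plan
The monthly plan wins overall and in every signup group — no reversal.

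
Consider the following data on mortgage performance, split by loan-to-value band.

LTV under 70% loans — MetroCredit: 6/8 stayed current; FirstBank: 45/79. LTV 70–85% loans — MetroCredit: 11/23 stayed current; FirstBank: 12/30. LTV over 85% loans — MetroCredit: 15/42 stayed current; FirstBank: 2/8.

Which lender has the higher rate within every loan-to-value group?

LTV under 70%: MetroCredit 6/8 = 75.0%, FirstBank 45/79 = 57.0% → MetroCredit
LTV 70–85%: MetroCredit 11/23 = 47.8%, FirstBank 12/30 = 40.0% → MetroCredit
LTV over 85%: MetroCredit 15/42 = 35.7%, FirstBank 2/8 = 25.0% → MetroCredit
MetroCredit has the higher rate in all 3 groups.

MetroCredit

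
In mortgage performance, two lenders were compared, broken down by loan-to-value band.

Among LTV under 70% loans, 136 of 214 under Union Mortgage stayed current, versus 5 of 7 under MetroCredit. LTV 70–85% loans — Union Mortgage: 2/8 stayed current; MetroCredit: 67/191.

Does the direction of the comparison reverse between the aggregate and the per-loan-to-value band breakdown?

LTV under 70%: Union Mortgage 136/214 = 63.6%, MetroCredit 5/7 = 71.4% → MetroCredit
LTV 70–85%: Union Mortgage 2/8 = 25.0%, MetroCredit 67/191 = 35.1% → MetroCredit
Overall: Union Mortgage 138/222 = 62.2%, MetroCredit 72/198 = 36.4% → Union Mortgage
MetroCredit wins each loan-to-value group but Union Mortgage wins overall — the comparison reverses. MetroCredit's loans skew toward LTV 70–85%, which has a lower base rate.

Yes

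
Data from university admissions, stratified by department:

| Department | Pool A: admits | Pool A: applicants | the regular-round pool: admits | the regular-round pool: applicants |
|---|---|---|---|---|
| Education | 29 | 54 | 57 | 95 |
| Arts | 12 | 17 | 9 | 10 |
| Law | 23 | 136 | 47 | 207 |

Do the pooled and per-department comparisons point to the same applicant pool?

Education: Pool A 29/54 = 53.7%, the regular-round pool 57/95 = 60.0% → the regular-round pool
Arts: Pool A 12/17 = 70.6%, the regular-round pool 9/10 = 90.0% → the regular-round pool
Law: Pool A 23/136 = 16.9%, the regular-round pool 47/207 = 22.7% → the regular-round pool
Overall: Pool A 64/207 = 30.9%, the regular-round pool 113/312 = 36.2% → the regular-round pool
The regular-round pool wins overall and in every department group — no reversal.

Yes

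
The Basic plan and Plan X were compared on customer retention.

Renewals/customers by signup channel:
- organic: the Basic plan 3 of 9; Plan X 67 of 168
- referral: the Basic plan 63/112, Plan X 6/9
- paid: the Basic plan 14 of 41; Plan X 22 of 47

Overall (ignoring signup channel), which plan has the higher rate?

Organic: the Basic plan 3/9 = 33.3%, Plan X 67/168 = 39.9% → Plan X
Referral: the Basic plan 63/112 = 56.2%, Plan X 6/9 = 66.7% → Plan X
Paid: the Basic plan 14/41 = 34.1%, Plan X 22/47 = 46.8% → Plan X
Overall: the Basic plan 80/162 = 49.4%, Plan X 95/224 = 42.4% → the Basic plan
(Plan X wins every signup group but the Basic plan wins overall — Plan X's customers skew toward the low-rate organic group.)

the Basic plan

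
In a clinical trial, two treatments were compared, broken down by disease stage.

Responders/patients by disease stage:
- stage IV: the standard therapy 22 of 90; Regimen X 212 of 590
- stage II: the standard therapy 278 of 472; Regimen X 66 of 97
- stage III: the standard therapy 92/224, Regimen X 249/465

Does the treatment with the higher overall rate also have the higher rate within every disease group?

No

Stage IV: the standard therapy 22/90 = 24.4%, Regimen X 212/590 = 35.9% → Regimen X
Stage II: the standard therapy 278/472 = 58.9%, Regimen X 66/97 = 68.0% → Regimen X
Stage III: the standard therapy 92/224 = 41.1%, Regimen X 249/465 = 53.5% → Regimen X
Overall: the standard therapy 392/786 = 49.9%, Regimen X 527/1152 = 45.7% → the standard therapy
Regimen X wins each disease group but the standard therapy wins overall — the comparison reverses. Regimen X's patients skew toward stage IV, which has a lower base rate.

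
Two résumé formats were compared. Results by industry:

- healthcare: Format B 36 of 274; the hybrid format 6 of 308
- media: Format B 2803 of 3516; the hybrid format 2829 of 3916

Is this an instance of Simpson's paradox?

No

Healthcare: Format B 36/274 = 13.1%, the hybrid format 6/308 = 1.9% → Format B
Media: Format B 2803/3516 = 79.7%, the hybrid format 2829/3916 = 72.2% → Format B
Overall: Format B 2839/3790 = 74.9%, the hybrid format 2835/4224 = 67.1% → Format B
Format B wins overall and in every industry group — no reversal.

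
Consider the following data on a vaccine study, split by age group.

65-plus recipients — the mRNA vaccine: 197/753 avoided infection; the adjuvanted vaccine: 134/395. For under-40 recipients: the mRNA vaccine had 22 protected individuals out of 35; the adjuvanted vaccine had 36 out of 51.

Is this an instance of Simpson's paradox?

65-plus: the mRNA vaccine 197/753 = 26.2%, the adjuvanted vaccine 134/395 = 33.9% → the adjuvanted vaccine
Under-40: the mRNA vaccine 22/35 = 62.9%, the adjuvanted vaccine 36/51 = 70.6% → the adjuvanted vaccine
Overall: the mRNA vaccine 219/788 = 27.8%, the adjuvanted vaccine 170/446 = 38.1% → the adjuvanted vaccine
The adjuvanted vaccine wins overall and in every age group — no reversal.

No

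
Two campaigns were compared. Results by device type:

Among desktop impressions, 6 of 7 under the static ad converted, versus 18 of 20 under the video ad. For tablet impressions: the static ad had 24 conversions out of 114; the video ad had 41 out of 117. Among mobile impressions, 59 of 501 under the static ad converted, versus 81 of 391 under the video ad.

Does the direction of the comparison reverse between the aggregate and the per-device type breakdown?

No

Desktop: the static ad 6/7 = 85.7%, the video ad 18/20 = 90.0% → the video ad
Tablet: the static ad 24/114 = 21.1%, the video ad 41/117 = 35.0% → the video ad
Mobile: the static ad 59/501 = 11.8%, the video ad 81/391 = 20.7% → the video ad
Overall: the static ad 89/622 = 14.3%, the video ad 140/528 = 26.5% → the video ad
The video ad wins overall and in every device group — no reversal.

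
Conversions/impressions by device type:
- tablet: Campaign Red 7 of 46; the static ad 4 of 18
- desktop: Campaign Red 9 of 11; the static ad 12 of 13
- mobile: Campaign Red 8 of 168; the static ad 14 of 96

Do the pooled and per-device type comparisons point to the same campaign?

Yes

Tablet: Campaign Red 7/46 = 15.2%, the static ad 4/18 = 22.2% → the static ad
Desktop: Campaign Red 9/11 = 81.8%, the static ad 12/13 = 92.3% → the static ad
Mobile: Campaign Red 8/168 = 4.8%, the static ad 14/96 = 14.6% → the static ad
Overall: Campaign Red 24/225 = 10.7%, the static ad 30/127 = 23.6% → the static ad
The static ad wins overall and in every device group — no reversal.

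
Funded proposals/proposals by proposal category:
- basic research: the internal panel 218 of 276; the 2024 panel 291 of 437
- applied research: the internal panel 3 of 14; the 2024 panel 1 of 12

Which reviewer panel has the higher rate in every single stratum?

Basic research: the internal panel 218/276 = 79.0%, the 2024 panel 291/437 = 66.6% → the internal panel
Applied research: the internal panel 3/14 = 21.4%, the 2024 panel 1/12 = 8.3% → the internal panel
The internal panel has the higher rate in both groups.

the internal panel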